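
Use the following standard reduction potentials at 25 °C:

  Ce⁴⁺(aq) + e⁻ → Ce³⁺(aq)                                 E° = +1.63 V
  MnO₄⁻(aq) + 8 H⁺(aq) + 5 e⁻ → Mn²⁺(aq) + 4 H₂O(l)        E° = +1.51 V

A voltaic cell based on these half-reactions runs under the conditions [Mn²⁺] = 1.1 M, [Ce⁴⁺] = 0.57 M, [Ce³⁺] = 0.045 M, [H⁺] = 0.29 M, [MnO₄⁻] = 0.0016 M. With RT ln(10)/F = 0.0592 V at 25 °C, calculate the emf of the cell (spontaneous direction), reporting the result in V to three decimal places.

Ce⁴⁺/Ce³⁺ is the cathode (higher E°), MnO₄⁻/Mn²⁺ the anode: E°cell = +1.63 − (+1.51) = +0.12 V, n = 5.
Overall: 5 Ce⁴⁺(aq) + Mn²⁺(aq) + 4 H₂O(l) → 5 Ce³⁺(aq) + MnO₄⁻(aq) + 8 H⁺(aq)
Q = [Ce³⁺]^5·[MnO₄⁻]·[H⁺]^8 / ([Ce⁴⁺]^5·[Mn²⁺]); log Q = -12.651.
E = E° − (0.0592/n) log Q = +0.12 − (0.0592/5)(-12.651) = +0.270 V.

+0.270 V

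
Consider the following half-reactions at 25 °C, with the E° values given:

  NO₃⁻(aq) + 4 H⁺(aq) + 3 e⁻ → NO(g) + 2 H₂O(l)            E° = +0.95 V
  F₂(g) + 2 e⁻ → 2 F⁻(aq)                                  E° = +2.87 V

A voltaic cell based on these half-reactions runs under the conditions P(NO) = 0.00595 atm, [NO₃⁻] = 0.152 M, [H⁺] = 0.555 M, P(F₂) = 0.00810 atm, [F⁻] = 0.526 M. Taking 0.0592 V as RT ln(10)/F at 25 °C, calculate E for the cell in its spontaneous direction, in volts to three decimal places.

F₂/F⁻ is the cathode (higher E°), NO₃⁻/NO the anode: E°cell = +2.87 − (+0.95) = +1.92 V, n = 6.
Overall: 3 F₂(g) + 2 NO(g) + 4 H₂O(l) → 6 F⁻(aq) + 2 NO₃⁻(aq) + 8 H⁺(aq)
Q = [F⁻]^6·[NO₃⁻]^2·[H⁺]^8 / (P(F₂)^3·P(NO)^2); log Q = 5.369.
E = E° − (0.0592/n) log Q = +1.92 − (0.0592/6)(5.369) = +1.867 V.

+1.867 V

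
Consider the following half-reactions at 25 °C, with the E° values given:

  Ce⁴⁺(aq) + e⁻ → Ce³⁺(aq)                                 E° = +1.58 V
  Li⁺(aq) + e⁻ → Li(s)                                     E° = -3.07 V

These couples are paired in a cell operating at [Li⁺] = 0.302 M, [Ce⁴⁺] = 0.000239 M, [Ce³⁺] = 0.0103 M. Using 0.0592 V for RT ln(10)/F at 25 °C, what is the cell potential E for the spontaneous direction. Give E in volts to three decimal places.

Ce⁴⁺/Ce³⁺ is the cathode (higher E°), Li⁺/Li the anode: E°cell = +1.58 − (-3.07) = +4.65 V, n = 1.
Overall: Ce⁴⁺(aq) + Li(s) → Ce³⁺(aq) + Li⁺(aq)
Q = [Ce³⁺]·[Li⁺] / ([Ce⁴⁺]); log Q = 1.114.
E = E° − (0.0592/n) log Q = +4.65 − (0.0592/1)(1.114) = +4.584 V.

+4.584 V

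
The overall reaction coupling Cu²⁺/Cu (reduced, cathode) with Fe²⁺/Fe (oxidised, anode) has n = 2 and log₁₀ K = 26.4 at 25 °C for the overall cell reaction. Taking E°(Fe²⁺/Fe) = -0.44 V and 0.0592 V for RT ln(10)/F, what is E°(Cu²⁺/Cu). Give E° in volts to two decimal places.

E°cell = (0.0592/n)·log K = (0.0592/2)(26.4) = +0.781 V.
Since Cu²⁺/Cu is the cathode and Fe²⁺/Fe the anode, E°cell = E°(Cu²⁺/Cu) − E°(Fe²⁺/Fe).
So E°(Cu²⁺/Cu) = E°cell + E°(Fe²⁺/Fe) = +0.781 + (-0.44) = +0.34 V.

+0.34 V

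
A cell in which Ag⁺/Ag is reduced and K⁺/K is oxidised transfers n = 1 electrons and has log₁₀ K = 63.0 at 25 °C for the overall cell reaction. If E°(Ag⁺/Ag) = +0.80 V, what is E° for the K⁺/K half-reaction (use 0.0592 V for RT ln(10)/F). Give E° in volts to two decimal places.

E°cell = (0.0592/n)·log K = (0.0592/1)(63.0) = +3.730 V.
Since Ag⁺/Ag is the cathode and K⁺/K the anode, E°cell = E°(Ag⁺/Ag) − E°(K⁺/K).
So E°(K⁺/K) = E°(Ag⁺/Ag) − E°cell = (+0.80) − (+3.730) = -2.93 V.

-2.93 V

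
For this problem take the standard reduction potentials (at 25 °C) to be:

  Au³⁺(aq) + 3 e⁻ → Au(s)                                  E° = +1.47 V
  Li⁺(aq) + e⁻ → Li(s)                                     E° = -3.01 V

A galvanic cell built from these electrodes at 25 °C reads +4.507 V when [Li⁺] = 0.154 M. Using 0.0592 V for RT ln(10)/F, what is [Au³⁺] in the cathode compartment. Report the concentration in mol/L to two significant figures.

0.085 M

Au³⁺/Au is the cathode, Li⁺/Li the anode: E°cell = +4.48 V, n = 3.
Overall reaction: Au³⁺(aq) + 3 Li(s) → Au(s) + 3 Li⁺(aq); Q = [Li⁺]^3/[Au³⁺]^1.
From E = E° − (0.0592/n) log Q: log Q = (E° − E)·n/0.0592 = (+4.48 − (+4.507))·3/0.0592 = -1.3682.
So 1·log[Au³⁺] = 3·log(0.154) − log Q = -2.4374 − (-1.3682) = -1.0692; [Au³⁺] = 10^(-1.0692) ≈ 0.085 M.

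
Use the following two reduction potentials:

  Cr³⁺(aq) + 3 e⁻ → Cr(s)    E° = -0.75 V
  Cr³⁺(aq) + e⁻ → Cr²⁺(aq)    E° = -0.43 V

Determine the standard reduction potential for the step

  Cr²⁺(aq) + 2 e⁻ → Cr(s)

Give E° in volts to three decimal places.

Sequential free energies add, so n₃E°₃ = n₁E°₁ + n₂E°₂.
With n₃ = 3, and the known step contributing 1×(-0.43) V, the unknown satisfies 2·E° = 3×(-0.75) − 1×(-0.43) = -1.820.
E° = -1.820 / 2 = -0.910 V.

-0.910 V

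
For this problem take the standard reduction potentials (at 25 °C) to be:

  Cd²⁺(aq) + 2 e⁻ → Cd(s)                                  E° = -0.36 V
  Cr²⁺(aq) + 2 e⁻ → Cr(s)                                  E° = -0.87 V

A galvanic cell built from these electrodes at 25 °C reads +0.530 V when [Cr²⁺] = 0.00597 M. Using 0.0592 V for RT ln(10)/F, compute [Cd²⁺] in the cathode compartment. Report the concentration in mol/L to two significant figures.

Cd²⁺/Cd is the cathode, Cr²⁺/Cr the anode: E°cell = +0.51 V, n = 2.
Overall reaction: Cd²⁺(aq) + Cr(s) → Cd(s) + Cr²⁺(aq); Q = [Cr²⁺]^1/[Cd²⁺]^1.
From E = E° − (0.0592/n) log Q: log Q = (E° − E)·n/0.0592 = (+0.51 − (+0.530))·2/0.0592 = -0.6757.
So 1·log[Cd²⁺] = 1·log(0.00597) − log Q = -2.2240 − (-0.6757) = -1.5483; [Cd²⁺] = 10^(-1.5483) ≈ 0.028 M.

0.028 M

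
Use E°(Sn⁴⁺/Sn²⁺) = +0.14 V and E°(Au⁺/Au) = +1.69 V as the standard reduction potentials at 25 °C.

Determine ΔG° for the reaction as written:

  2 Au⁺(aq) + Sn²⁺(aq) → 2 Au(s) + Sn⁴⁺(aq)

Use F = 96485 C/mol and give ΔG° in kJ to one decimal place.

-299.1 kJ

As written, Au⁺/Au is reduced (cathode) and Sn⁴⁺/Sn²⁺ is oxidised (anode), so E°cell = (+1.69) − (+0.14) = +1.55 V.
Balancing electrons gives n = 2.
ΔG° = −nFE° = −(2)(96485)(+1.55) = -299,104 J = -299.1 kJ.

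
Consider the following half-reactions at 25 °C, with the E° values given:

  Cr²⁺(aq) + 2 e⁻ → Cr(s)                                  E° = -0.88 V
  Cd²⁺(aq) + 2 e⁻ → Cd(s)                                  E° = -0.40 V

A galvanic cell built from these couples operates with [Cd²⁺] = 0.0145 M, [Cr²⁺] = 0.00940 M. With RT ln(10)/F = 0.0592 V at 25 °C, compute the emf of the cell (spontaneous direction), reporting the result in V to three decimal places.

+0.486 V

Cd²⁺/Cd is the cathode (higher E°), Cr²⁺/Cr the anode: E°cell = -0.40 − (-0.88) = +0.48 V, n = 2.
Overall: Cd²⁺(aq) + Cr(s) → Cd(s) + Cr²⁺(aq)
Q = [Cr²⁺] / ([Cd²⁺]); log Q = -0.188.
E = E° − (0.0592/n) log Q = +0.48 − (0.0592/2)(-0.188) = +0.486 V.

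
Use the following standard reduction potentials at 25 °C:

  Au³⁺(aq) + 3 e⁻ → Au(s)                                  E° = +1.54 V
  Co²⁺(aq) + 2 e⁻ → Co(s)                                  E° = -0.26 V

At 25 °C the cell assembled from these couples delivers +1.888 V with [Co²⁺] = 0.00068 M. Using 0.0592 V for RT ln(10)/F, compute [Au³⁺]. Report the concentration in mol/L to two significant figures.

Au³⁺/Au is the cathode, Co²⁺/Co the anode: E°cell = +1.80 V, n = 6.
Overall reaction: 2 Au³⁺(aq) + 3 Co(s) → 2 Au(s) + 3 Co²⁺(aq); Q = [Co²⁺]^3/[Au³⁺]^2.
From E = E° − (0.0592/n) log Q: log Q = (E° − E)·n/0.0592 = (+1.80 − (+1.888))·6/0.0592 = -8.9189.
So 2·log[Au³⁺] = 3·log(0.00068) − log Q = -9.5025 − (-8.9189) = -0.5836; log[Au³⁺] = -0.5836 / 2 = -0.2918; [Au³⁺] = 10^(-0.2918) ≈ 0.51 M.

0.51 M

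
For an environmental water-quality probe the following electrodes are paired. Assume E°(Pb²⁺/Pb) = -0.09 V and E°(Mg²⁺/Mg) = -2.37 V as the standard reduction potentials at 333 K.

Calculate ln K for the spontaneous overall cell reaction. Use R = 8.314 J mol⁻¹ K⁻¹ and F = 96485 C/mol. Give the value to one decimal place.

Cathode: Pb²⁺/Pb; anode: Mg²⁺/Mg. E°cell = (-0.09) − (-2.37) = +2.28 V, with n = 2.
ΔG° = −nFE° = −RT ln K, so ln K = nFE°/(RT) = (2)(96485)(+2.28) / ((8.314)(333)) = 158.917.

158.9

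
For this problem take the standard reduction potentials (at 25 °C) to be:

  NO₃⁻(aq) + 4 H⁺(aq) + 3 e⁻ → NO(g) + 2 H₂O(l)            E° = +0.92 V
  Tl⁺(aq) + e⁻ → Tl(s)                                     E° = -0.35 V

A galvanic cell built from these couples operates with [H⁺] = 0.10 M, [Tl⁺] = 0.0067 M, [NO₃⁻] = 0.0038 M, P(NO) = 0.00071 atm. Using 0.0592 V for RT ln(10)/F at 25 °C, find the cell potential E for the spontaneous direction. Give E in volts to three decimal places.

NO₃⁻/NO is the cathode (higher E°), Tl⁺/Tl the anode: E°cell = +0.92 − (-0.35) = +1.27 V, n = 3.
Overall: NO₃⁻(aq) + 4 H⁺(aq) + 3 Tl(s) → NO(g) + 2 H₂O(l) + 3 Tl⁺(aq)
Q = P(NO)·[Tl⁺]^3 / ([NO₃⁻]·[H⁺]^4); log Q = -3.250.
E = E° − (0.0592/n) log Q = +1.27 − (0.0592/3)(-3.250) = +1.334 V.

+1.334 V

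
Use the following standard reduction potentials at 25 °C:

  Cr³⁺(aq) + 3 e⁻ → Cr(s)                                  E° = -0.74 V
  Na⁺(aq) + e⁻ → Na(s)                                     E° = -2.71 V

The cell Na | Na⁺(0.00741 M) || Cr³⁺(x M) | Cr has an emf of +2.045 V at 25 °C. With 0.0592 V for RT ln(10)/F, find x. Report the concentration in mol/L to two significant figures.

0.0026 M

Cr³⁺/Cr is the cathode, Na⁺/Na the anode: E°cell = +1.97 V, n = 3.
Overall reaction: Cr³⁺(aq) + 3 Na(s) → Cr(s) + 3 Na⁺(aq); Q = [Na⁺]^3/[Cr³⁺]^1.
From E = E° − (0.0592/n) log Q: log Q = (E° − E)·n/0.0592 = (+1.97 − (+2.045))·3/0.0592 = -3.8007.
So 1·log[Cr³⁺] = 3·log(0.00741) − log Q = -6.3905 − (-3.8007) = -2.5898; [Cr³⁺] = 10^(-2.5898) ≈ 0.0026 M.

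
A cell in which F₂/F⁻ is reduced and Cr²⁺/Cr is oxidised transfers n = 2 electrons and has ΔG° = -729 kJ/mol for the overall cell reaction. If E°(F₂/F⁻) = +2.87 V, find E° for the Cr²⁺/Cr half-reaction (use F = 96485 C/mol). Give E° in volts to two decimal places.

E°cell = −ΔG°/(nF) = −(-729×10³)/((2)(96485)) = +3.778 V.
Since F₂/F⁻ is the cathode and Cr²⁺/Cr the anode, E°cell = E°(F₂/F⁻) − E°(Cr²⁺/Cr).
So E°(Cr²⁺/Cr) = E°(F₂/F⁻) − E°cell = (+2.87) − (+3.778) = -0.91 V.

-0.91 V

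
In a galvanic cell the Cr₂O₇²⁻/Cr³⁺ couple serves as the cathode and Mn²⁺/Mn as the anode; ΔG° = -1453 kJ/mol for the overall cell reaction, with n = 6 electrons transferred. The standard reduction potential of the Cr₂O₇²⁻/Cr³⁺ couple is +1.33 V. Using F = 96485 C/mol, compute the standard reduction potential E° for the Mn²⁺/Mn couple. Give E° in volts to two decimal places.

E°cell = −ΔG°/(nF) = −(-1453×10³)/((6)(96485)) = +2.510 V.
Since Cr₂O₇²⁻/Cr³⁺ is the cathode and Mn²⁺/Mn the anode, E°cell = E°(Cr₂O₇²⁻/Cr³⁺) − E°(Mn²⁺/Mn).
So E°(Mn²⁺/Mn) = E°(Cr₂O₇²⁻/Cr³⁺) − E°cell = (+1.33) − (+2.510) = -1.18 V.

-1.18 V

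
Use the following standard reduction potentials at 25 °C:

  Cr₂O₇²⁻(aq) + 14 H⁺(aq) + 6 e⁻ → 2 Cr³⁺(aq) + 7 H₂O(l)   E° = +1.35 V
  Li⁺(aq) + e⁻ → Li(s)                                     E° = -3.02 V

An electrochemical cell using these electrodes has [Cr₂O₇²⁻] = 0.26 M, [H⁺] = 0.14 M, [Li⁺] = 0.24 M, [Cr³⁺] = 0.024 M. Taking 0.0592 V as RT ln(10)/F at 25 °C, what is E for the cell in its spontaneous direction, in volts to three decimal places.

Cr₂O₇²⁻/Cr³⁺ is the cathode (higher E°), Li⁺/Li the anode: E°cell = +1.35 − (-3.02) = +4.37 V, n = 6.
Overall: Cr₂O₇²⁻(aq) + 14 H⁺(aq) + 6 Li(s) → 2 Cr³⁺(aq) + 7 H₂O(l) + 6 Li⁺(aq)
Q = [Cr³⁺]^2·[Li⁺]^6 / ([Cr₂O₇²⁻]·[H⁺]^14); log Q = 5.581.
E = E° − (0.0592/n) log Q = +4.37 − (0.0592/6)(5.581) = +4.315 V.

+4.315 V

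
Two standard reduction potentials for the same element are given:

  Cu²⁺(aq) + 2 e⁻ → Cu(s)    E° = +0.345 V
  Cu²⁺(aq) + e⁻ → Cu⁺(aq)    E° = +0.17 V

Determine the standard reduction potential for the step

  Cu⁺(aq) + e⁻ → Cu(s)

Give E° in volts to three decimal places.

+0.520 V

Sequential free energies add, so n₃E°₃ = n₁E°₁ + n₂E°₂.
With n₃ = 2, and the known step contributing 1×(+0.17) V, the unknown satisfies 1·E° = 2×(+0.345) − 1×(+0.17) = +0.520.
E° = +0.520 / 1 = +0.520 V.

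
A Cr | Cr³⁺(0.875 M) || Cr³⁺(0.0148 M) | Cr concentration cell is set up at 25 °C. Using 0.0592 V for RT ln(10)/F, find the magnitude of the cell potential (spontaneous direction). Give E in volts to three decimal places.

For a concentration cell E°cell = 0. The 0.875 M side is the cathode (reduction is favoured where [Cr³⁺] is higher).
With n = 3, E = −(0.0592/3) log([Cr³⁺]ₐₙ/[Cr³⁺]꜀ₐₜ) = −(0.0592/3) log(0.0148/0.875) = −(0.0592/3)(-1.772) = +0.035 V.

+0.035 V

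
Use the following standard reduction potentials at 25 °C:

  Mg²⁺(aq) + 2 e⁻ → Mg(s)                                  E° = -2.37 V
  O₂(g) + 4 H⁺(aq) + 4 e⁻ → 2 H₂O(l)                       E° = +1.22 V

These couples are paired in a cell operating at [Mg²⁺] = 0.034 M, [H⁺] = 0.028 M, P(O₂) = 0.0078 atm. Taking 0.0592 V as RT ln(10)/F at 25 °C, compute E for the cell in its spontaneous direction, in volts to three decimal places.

+3.510 V

O₂/H₂O is the cathode (higher E°), Mg²⁺/Mg the anode: E°cell = +1.22 − (-2.37) = +3.59 V, n = 4.
Overall: O₂(g) + 4 H⁺(aq) + 2 Mg(s) → 2 H₂O(l) + 2 Mg²⁺(aq)
Q = [Mg²⁺]^2 / (P(O₂)·[H⁺]^4); log Q = 5.382.
E = E° − (0.0592/n) log Q = +3.59 − (0.0592/4)(5.382) = +3.510 V.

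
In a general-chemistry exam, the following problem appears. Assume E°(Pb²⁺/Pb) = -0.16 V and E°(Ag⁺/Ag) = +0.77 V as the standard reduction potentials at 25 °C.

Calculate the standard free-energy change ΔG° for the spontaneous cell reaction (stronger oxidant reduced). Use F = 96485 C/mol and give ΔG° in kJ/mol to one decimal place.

Ag⁺/Ag (E° = +0.77 V) is the cathode; Pb²⁺/Pb (E° = -0.16 V) is the anode, so E°cell = +0.93 V.
Balancing electrons gives n = 2 (lcm of 1 and 2).
ΔG° = −nFE° = −(2)(96485)(+0.93) = -179,462 J = -179.5 kJ/mol.

-179.5 kJ/mol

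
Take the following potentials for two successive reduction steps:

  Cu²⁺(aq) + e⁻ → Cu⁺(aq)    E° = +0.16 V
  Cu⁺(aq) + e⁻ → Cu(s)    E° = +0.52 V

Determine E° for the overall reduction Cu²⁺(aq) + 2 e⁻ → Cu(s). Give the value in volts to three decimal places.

Since ΔG° = −nFE° is additive over sequential reductions, n₃E°₃ = n₁E°₁ + n₂E°₂.
E°₃ = (1×+0.16 + 1×+0.52) / 2 = (+0.680) / 2 = +0.340 V.

+0.340 V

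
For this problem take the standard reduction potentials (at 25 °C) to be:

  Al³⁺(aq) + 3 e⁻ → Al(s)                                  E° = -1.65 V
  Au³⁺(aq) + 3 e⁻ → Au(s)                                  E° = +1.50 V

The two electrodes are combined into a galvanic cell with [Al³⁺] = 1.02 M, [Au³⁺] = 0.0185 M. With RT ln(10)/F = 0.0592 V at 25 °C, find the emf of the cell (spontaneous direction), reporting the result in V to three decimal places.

Au³⁺/Au is the cathode (higher E°), Al³⁺/Al the anode: E°cell = +1.50 − (-1.65) = +3.15 V, n = 3.
Overall: Au³⁺(aq) + Al(s) → Au(s) + Al³⁺(aq)
Q = [Al³⁺] / ([Au³⁺]); log Q = 1.741.
E = E° − (0.0592/n) log Q = +3.15 − (0.0592/3)(1.741) = +3.116 V.

+3.116 V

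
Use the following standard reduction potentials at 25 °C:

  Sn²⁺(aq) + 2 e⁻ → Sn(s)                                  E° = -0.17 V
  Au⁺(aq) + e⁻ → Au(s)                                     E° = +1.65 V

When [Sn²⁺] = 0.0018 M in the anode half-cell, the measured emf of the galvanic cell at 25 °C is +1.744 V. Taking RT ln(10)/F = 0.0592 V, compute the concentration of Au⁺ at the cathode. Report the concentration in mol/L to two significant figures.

0.0022 M

Au⁺/Au is the cathode, Sn²⁺/Sn the anode: E°cell = +1.82 V, n = 2.
Overall reaction: 2 Au⁺(aq) + Sn(s) → 2 Au(s) + Sn²⁺(aq); Q = [Sn²⁺]^1/[Au⁺]^2.
From E = E° − (0.0592/n) log Q: log Q = (E° − E)·n/0.0592 = (+1.82 − (+1.744))·2/0.0592 = 2.5676.
So 2·log[Au⁺] = 1·log(0.0018) − log Q = -2.7447 − (2.5676) = -5.3123; log[Au⁺] = -5.3123 / 2 = -2.6561; [Au⁺] = 10^(-2.6561) ≈ 0.0022 M.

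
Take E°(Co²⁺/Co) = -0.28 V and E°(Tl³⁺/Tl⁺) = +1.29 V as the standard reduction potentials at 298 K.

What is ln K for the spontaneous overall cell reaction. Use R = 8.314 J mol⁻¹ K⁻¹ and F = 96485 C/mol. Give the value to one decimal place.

Cathode: Tl³⁺/Tl⁺; anode: Co²⁺/Co. E°cell = (+1.29) − (-0.28) = +1.57 V, with n = 2.
ΔG° = −nFE° = −RT ln K, so ln K = nFE°/(RT) = (2)(96485)(+1.57) / ((8.314)(298)) = 122.282.

122.3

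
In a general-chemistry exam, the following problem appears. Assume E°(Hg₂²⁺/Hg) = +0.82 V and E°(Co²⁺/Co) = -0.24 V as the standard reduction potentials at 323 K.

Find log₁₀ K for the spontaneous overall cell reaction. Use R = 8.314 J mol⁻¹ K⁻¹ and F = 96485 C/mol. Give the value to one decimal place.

33.1

Cathode: Hg₂²⁺/Hg; anode: Co²⁺/Co. E°cell = (+0.82) − (-0.24) = +1.06 V, with n = 2.
ΔG° = −nFE° = −RT ln K, so ln K = nFE°/(RT) = (2)(96485)(+1.06) / ((8.314)(323)) = 76.170.
log₁₀ K = 76.170 / ln 10 = 33.1.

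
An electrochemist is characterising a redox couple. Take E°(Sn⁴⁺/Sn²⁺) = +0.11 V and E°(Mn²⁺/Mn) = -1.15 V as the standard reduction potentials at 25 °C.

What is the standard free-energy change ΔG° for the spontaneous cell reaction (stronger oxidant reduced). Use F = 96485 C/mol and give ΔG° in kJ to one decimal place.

Sn⁴⁺/Sn²⁺ (E° = +0.11 V) is the cathode; Mn²⁺/Mn (E° = -1.15 V) is the anode, so E°cell = +1.26 V.
Balancing electrons gives n = 2 (lcm of 2 and 2).
ΔG° = −nFE° = −(2)(96485)(+1.26) = -243,142 J = -243.1 kJ.

-243.1 kJ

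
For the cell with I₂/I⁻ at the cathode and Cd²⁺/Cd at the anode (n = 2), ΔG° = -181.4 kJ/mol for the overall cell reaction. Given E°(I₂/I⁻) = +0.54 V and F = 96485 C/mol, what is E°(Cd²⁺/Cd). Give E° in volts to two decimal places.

-0.40 V

E°cell = −ΔG°/(nF) = −(-181.4×10³)/((2)(96485)) = +0.940 V.
Since I₂/I⁻ is the cathode and Cd²⁺/Cd the anode, E°cell = E°(I₂/I⁻) − E°(Cd²⁺/Cd).
So E°(Cd²⁺/Cd) = E°(I₂/I⁻) − E°cell = (+0.54) − (+0.940) = -0.40 V.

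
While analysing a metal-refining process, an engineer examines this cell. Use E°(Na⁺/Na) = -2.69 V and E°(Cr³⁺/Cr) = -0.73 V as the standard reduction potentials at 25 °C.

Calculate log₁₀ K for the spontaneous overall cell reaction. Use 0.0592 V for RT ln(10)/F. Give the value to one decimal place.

Cathode: Cr³⁺/Cr; anode: Na⁺/Na. E°cell = +1.96 V, n = 3.
log K = nE°cell / 0.0592 = (3)(+1.96) / 0.0592 = 99.3.

99.3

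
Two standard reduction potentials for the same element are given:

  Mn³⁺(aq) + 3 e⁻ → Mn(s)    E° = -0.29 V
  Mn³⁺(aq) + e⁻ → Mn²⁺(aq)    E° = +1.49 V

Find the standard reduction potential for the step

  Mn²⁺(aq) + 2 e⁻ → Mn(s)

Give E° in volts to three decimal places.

-1.180 V

Sequential free energies add, so n₃E°₃ = n₁E°₁ + n₂E°₂.
With n₃ = 3, and the known step contributing 1×(+1.49) V, the unknown satisfies 2·E° = 3×(-0.29) − 1×(+1.49) = -2.360.
E° = -2.360 / 2 = -1.180 V.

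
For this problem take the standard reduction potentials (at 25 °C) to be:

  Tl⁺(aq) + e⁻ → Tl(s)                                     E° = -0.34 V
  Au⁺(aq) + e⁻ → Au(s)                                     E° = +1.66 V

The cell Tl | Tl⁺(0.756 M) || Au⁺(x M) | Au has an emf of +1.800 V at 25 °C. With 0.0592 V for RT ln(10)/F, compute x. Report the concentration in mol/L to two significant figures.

0.00032 M

Au⁺/Au is the cathode, Tl⁺/Tl the anode: E°cell = +2.00 V, n = 1.
Overall reaction: Au⁺(aq) + Tl(s) → Au(s) + Tl⁺(aq); Q = [Tl⁺]^1/[Au⁺]^1.
From E = E° − (0.0592/n) log Q: log Q = (E° − E)·n/0.0592 = (+2.00 − (+1.800))·1/0.0592 = 3.3784.
So 1·log[Au⁺] = 1·log(0.756) − log Q = -0.1215 − (3.3784) = -3.4999; [Au⁺] = 10^(-3.4999) ≈ 0.00032 M.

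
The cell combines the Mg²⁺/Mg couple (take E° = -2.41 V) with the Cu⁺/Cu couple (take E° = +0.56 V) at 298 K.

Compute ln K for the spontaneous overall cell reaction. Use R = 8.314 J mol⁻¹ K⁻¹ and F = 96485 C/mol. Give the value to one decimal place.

Cathode: Cu⁺/Cu; anode: Mg²⁺/Mg. E°cell = (+0.56) − (-2.41) = +2.97 V, with n = 2.
ΔG° = −nFE° = −RT ln K, so ln K = nFE°/(RT) = (2)(96485)(+2.97) / ((8.314)(298)) = 231.324.

231.3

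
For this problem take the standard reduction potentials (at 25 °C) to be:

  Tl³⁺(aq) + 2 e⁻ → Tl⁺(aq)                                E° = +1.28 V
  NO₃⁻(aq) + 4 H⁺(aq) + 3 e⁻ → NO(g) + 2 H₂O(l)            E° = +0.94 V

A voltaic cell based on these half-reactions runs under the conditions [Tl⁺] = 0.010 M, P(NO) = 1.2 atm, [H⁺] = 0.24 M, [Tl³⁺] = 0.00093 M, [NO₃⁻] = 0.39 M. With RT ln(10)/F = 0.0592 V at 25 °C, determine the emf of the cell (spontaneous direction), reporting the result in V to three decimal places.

Tl³⁺/Tl⁺ is the cathode (higher E°), NO₃⁻/NO the anode: E°cell = +1.28 − (+0.94) = +0.34 V, n = 6.
Overall: 3 Tl³⁺(aq) + 2 NO(g) + 4 H₂O(l) → 3 Tl⁺(aq) + 2 NO₃⁻(aq) + 8 H⁺(aq)
Q = [Tl⁺]^3·[NO₃⁻]^2·[H⁺]^8 / ([Tl³⁺]^3·P(NO)^2); log Q = -2.840.
E = E° − (0.0592/n) log Q = +0.34 − (0.0592/6)(-2.840) = +0.368 V.

+0.368 V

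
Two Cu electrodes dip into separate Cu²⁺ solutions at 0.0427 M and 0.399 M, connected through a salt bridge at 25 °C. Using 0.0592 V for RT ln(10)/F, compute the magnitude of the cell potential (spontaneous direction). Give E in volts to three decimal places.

+0.029 V

For a concentration cell E°cell = 0. The 0.399 M side is the cathode (reduction is favoured where [Cu²⁺] is higher).
With n = 2, E = −(0.0592/2) log([Cu²⁺]ₐₙ/[Cu²⁺]꜀ₐₜ) = −(0.0592/2) log(0.0427/0.399) = −(0.0592/2)(-0.971) = +0.029 V.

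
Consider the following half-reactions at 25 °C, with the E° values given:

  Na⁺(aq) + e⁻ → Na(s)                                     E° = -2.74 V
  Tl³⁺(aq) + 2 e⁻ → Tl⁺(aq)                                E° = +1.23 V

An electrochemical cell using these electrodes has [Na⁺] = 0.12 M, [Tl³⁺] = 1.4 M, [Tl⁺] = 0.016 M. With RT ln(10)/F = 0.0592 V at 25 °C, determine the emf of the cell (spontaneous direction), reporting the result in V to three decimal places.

+4.082 V

Tl³⁺/Tl⁺ is the cathode (higher E°), Na⁺/Na the anode: E°cell = +1.23 − (-2.74) = +3.97 V, n = 2.
Overall: Tl³⁺(aq) + 2 Na(s) → Tl⁺(aq) + 2 Na⁺(aq)
Q = [Tl⁺]·[Na⁺]^2 / ([Tl³⁺]); log Q = -3.784.
E = E° − (0.0592/n) log Q = +3.97 − (0.0592/2)(-3.784) = +4.082 V.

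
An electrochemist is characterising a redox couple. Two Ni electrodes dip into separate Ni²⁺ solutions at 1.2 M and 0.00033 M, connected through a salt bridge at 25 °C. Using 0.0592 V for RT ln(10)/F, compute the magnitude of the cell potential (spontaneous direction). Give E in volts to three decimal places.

For a concentration cell E°cell = 0. The 1.2 M side is the cathode (reduction is favoured where [Ni²⁺] is higher).
With n = 2, E = −(0.0592/2) log([Ni²⁺]ₐₙ/[Ni²⁺]꜀ₐₜ) = −(0.0592/2) log(0.00033/1.2) = −(0.0592/2)(-3.561) = +0.105 V.

+0.105 V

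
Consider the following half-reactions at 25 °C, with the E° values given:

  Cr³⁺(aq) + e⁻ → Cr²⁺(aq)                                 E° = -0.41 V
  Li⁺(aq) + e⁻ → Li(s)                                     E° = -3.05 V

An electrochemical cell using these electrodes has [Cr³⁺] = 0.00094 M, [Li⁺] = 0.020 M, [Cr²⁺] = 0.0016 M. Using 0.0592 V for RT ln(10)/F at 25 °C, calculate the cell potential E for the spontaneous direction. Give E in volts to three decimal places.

+2.727 V

Cr³⁺/Cr²⁺ is the cathode (higher E°), Li⁺/Li the anode: E°cell = -0.41 − (-3.05) = +2.64 V, n = 1.
Overall: Cr³⁺(aq) + Li(s) → Cr²⁺(aq) + Li⁺(aq)
Q = [Cr²⁺]·[Li⁺] / ([Cr³⁺]); log Q = -1.468.
E = E° − (0.0592/n) log Q = +2.64 − (0.0592/1)(-1.468) = +2.727 V.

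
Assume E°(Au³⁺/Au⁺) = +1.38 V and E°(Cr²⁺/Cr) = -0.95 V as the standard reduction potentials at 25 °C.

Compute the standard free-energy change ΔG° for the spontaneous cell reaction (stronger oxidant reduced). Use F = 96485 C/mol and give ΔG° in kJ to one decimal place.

-449.6 kJ

Au³⁺/Au⁺ (E° = +1.38 V) is the cathode; Cr²⁺/Cr (E° = -0.95 V) is the anode, so E°cell = +2.33 V.
Balancing electrons gives n = 2 (lcm of 2 and 2).
ΔG° = −nFE° = −(2)(96485)(+2.33) = -449,620 J = -449.6 kJ.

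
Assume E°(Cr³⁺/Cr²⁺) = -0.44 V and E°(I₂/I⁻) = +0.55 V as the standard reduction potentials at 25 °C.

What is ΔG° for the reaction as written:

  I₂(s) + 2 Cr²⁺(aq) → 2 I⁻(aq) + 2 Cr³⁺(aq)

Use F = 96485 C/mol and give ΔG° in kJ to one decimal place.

As written, I₂/I⁻ is reduced (cathode) and Cr³⁺/Cr²⁺ is oxidised (anode), so E°cell = (+0.55) − (-0.44) = +0.99 V.
Balancing electrons gives n = 2.
ΔG° = −nFE° = −(2)(96485)(+0.99) = -191,040 J = -191.0 kJ.

-191.0 kJ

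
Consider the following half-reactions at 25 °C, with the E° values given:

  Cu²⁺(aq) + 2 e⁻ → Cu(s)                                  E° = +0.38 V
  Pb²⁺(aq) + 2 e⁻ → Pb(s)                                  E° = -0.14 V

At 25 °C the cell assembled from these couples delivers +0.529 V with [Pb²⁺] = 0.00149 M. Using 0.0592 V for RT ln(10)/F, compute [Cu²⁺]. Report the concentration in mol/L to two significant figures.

Cu²⁺/Cu is the cathode, Pb²⁺/Pb the anode: E°cell = +0.52 V, n = 2.
Overall reaction: Cu²⁺(aq) + Pb(s) → Cu(s) + Pb²⁺(aq); Q = [Pb²⁺]^1/[Cu²⁺]^1.
From E = E° − (0.0592/n) log Q: log Q = (E° − E)·n/0.0592 = (+0.52 − (+0.529))·2/0.0592 = -0.3041.
So 1·log[Cu²⁺] = 1·log(0.00149) − log Q = -2.8268 − (-0.3041) = -2.5227; [Cu²⁺] = 10^(-2.5227) ≈ 0.0030 M.

0.0030 M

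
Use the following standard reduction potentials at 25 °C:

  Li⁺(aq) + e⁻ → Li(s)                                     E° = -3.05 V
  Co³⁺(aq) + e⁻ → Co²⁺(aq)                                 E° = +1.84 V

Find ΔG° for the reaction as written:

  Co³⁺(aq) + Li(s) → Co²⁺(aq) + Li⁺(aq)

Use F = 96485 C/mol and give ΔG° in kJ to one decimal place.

As written, Co³⁺/Co²⁺ is reduced (cathode) and Li⁺/Li is oxidised (anode), so E°cell = (+1.84) − (-3.05) = +4.89 V.
Balancing electrons gives n = 1.
ΔG° = −nFE° = −(1)(96485)(+4.89) = -471,812 J = -471.8 kJ.

-471.8 kJ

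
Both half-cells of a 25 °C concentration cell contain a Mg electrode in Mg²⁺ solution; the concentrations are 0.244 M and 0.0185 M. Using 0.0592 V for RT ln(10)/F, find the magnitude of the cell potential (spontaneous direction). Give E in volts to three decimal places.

For a concentration cell E°cell = 0. The 0.244 M side is the cathode (reduction is favoured where [Mg²⁺] is higher).
With n = 2, E = −(0.0592/2) log([Mg²⁺]ₐₙ/[Mg²⁺]꜀ₐₜ) = −(0.0592/2) log(0.0185/0.244) = −(0.0592/2)(-1.120) = +0.033 V.

+0.033 V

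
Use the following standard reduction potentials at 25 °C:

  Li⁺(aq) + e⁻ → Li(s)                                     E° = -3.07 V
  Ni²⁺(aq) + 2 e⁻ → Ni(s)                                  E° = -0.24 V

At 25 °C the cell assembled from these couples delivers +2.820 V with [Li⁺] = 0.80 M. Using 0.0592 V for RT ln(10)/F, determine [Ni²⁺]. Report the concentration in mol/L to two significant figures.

Ni²⁺/Ni is the cathode, Li⁺/Li the anode: E°cell = +2.83 V, n = 2.
Overall reaction: Ni²⁺(aq) + 2 Li(s) → Ni(s) + 2 Li⁺(aq); Q = [Li⁺]^2/[Ni²⁺]^1.
From E = E° − (0.0592/n) log Q: log Q = (E° − E)·n/0.0592 = (+2.83 − (+2.820))·2/0.0592 = 0.3378.
So 1·log[Ni²⁺] = 2·log(0.8) − log Q = -0.1938 − (0.3378) = -0.5316; [Ni²⁺] = 10^(-0.5316) ≈ 0.29 M.

0.29 M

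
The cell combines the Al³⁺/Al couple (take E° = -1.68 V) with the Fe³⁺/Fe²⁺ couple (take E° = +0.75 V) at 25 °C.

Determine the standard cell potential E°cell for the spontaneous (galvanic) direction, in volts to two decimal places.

The Fe³⁺/Fe²⁺ couple has the higher reduction potential, so it is the cathode; Al³⁺/Al is oxidised at the anode.
E°cell = E°(cathode) − E°(anode) = (+0.75) − (-1.68) = +2.43 V.
Since E°cell > 0, the reaction is spontaneous under standard conditions.

+2.43 V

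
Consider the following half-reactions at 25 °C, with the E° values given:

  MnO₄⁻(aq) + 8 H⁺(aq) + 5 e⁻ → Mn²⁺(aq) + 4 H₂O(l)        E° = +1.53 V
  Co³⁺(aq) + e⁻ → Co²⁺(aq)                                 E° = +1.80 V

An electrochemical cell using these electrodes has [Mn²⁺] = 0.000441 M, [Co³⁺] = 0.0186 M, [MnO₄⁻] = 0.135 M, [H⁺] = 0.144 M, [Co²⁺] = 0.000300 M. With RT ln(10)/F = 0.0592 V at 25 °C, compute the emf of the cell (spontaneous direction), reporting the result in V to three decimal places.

Co³⁺/Co²⁺ is the cathode (higher E°), MnO₄⁻/Mn²⁺ the anode: E°cell = +1.80 − (+1.53) = +0.27 V, n = 5.
Overall: 5 Co³⁺(aq) + Mn²⁺(aq) + 4 H₂O(l) → 5 Co²⁺(aq) + MnO₄⁻(aq) + 8 H⁺(aq)
Q = [Co²⁺]^5·[MnO₄⁻]·[H⁺]^8 / ([Co³⁺]^5·[Mn²⁺]); log Q = -13.209.
E = E° − (0.0592/n) log Q = +0.27 − (0.0592/5)(-13.209) = +0.426 V.

+0.426 V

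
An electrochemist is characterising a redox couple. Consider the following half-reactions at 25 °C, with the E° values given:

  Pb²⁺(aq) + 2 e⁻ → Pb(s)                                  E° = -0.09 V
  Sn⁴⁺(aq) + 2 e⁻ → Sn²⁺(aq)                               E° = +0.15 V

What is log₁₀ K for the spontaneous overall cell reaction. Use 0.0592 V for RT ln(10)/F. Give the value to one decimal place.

Cathode: Sn⁴⁺/Sn²⁺; anode: Pb²⁺/Pb. E°cell = +0.24 V, n = 2.
log K = nE°cell / 0.0592 = (2)(+0.24) / 0.0592 = 8.1.

8.1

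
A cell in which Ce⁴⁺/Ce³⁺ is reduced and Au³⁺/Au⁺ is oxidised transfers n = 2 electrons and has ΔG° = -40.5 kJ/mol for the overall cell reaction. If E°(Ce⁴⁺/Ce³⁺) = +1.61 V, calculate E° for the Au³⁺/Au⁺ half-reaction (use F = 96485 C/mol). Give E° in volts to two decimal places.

E°cell = −ΔG°/(nF) = −(-40.5×10³)/((2)(96485)) = +0.210 V.
Since Ce⁴⁺/Ce³⁺ is the cathode and Au³⁺/Au⁺ the anode, E°cell = E°(Ce⁴⁺/Ce³⁺) − E°(Au³⁺/Au⁺).
So E°(Au³⁺/Au⁺) = E°(Ce⁴⁺/Ce³⁺) − E°cell = (+1.61) − (+0.210) = +1.40 V.

+1.40 V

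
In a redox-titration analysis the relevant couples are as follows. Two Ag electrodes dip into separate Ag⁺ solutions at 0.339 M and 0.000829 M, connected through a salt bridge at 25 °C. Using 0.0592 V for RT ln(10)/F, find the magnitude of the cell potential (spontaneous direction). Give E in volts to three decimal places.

+0.155 V

For a concentration cell E°cell = 0. The 0.339 M side is the cathode (reduction is favoured where [Ag⁺] is higher).
With n = 1, E = −(0.0592/1) log([Ag⁺]ₐₙ/[Ag⁺]꜀ₐₜ) = −(0.0592/1) log(0.000829/0.339) = −(0.0592/1)(-2.612) = +0.155 V.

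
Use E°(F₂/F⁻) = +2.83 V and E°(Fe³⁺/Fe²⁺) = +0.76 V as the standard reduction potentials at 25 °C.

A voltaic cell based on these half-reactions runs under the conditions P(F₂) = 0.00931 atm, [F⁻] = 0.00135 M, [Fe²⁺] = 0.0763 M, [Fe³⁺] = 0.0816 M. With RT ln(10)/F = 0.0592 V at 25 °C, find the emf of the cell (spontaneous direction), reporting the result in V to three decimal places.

+2.178 V

F₂/F⁻ is the cathode (higher E°), Fe³⁺/Fe²⁺ the anode: E°cell = +2.83 − (+0.76) = +2.07 V, n = 2.
Overall: F₂(g) + 2 Fe²⁺(aq) → 2 F⁻(aq) + 2 Fe³⁺(aq)
Q = [F⁻]^2·[Fe³⁺]^2 / (P(F₂)·[Fe²⁺]^2); log Q = -3.650.
E = E° − (0.0592/n) log Q = +2.07 − (0.0592/2)(-3.650) = +2.178 V.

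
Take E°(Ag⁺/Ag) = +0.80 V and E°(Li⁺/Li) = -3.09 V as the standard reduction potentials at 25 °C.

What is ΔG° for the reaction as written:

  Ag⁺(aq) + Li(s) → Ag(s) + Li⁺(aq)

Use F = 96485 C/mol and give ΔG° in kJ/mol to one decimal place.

-375.3 kJ/mol

As written, Ag⁺/Ag is reduced (cathode) and Li⁺/Li is oxidised (anode), so E°cell = (+0.80) − (-3.09) = +3.89 V.
Balancing electrons gives n = 1.
ΔG° = −nFE° = −(1)(96485)(+3.89) = -375,327 J = -375.3 kJ/mol.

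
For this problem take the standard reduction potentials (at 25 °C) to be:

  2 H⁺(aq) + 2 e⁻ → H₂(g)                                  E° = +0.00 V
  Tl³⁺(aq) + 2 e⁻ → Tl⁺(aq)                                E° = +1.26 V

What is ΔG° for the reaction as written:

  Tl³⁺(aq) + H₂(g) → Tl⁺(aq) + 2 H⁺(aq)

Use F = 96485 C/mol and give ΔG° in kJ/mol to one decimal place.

-243.1 kJ/mol

As written, Tl³⁺/Tl⁺ is reduced (cathode) and H⁺/H₂ is oxidised (anode), so E°cell = (+1.26) − (+0.00) = +1.26 V.
Balancing electrons gives n = 2.
ΔG° = −nFE° = −(2)(96485)(+1.26) = -243,142 J = -243.1 kJ/mol.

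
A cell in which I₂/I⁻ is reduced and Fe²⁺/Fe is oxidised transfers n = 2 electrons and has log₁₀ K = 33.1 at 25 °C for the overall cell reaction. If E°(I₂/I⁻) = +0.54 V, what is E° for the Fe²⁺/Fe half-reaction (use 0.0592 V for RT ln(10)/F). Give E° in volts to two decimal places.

-0.44 V

E°cell = (0.0592/n)·log K = (0.0592/2)(33.1) = +0.980 V.
Since I₂/I⁻ is the cathode and Fe²⁺/Fe the anode, E°cell = E°(I₂/I⁻) − E°(Fe²⁺/Fe).
So E°(Fe²⁺/Fe) = E°(I₂/I⁻) − E°cell = (+0.54) − (+0.980) = -0.44 V.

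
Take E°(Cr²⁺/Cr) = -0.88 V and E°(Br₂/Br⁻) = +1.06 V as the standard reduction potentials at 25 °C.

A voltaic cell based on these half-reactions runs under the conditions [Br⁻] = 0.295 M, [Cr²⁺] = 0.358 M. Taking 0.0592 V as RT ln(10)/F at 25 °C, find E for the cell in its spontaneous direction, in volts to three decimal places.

+1.985 V

Br₂/Br⁻ is the cathode (higher E°), Cr²⁺/Cr the anode: E°cell = +1.06 − (-0.88) = +1.94 V, n = 2.
Overall: Br₂(l) + Cr(s) → 2 Br⁻(aq) + Cr²⁺(aq)
Q = [Br⁻]^2·[Cr²⁺]; log Q = -1.506.
E = E° − (0.0592/n) log Q = +1.94 − (0.0592/2)(-1.506) = +1.985 V.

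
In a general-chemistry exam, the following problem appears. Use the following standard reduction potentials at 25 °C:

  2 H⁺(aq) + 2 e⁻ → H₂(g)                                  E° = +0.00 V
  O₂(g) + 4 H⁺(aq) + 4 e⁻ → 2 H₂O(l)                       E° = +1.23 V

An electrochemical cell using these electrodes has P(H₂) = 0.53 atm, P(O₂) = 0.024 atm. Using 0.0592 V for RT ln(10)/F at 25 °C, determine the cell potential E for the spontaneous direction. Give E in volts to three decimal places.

+1.198 V

O₂/H₂O is the cathode (higher E°), H⁺/H₂ the anode: E°cell = +1.23 − (+0.00) = +1.23 V, n = 4.
Overall: O₂(g) + 2 H₂(g) → 2 H₂O(l)
Q = 1 / (P(O₂)·P(H₂)^2); log Q = 2.171.
E = E° − (0.0592/n) log Q = +1.23 − (0.0592/4)(2.171) = +1.198 V.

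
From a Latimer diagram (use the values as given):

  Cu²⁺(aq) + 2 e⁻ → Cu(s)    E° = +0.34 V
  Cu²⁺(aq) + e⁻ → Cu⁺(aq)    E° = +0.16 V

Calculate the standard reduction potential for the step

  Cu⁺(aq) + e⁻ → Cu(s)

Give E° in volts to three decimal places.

Sequential free energies add, so n₃E°₃ = n₁E°₁ + n₂E°₂.
With n₃ = 2, and the known step contributing 1×(+0.16) V, the unknown satisfies 1·E° = 2×(+0.34) − 1×(+0.16) = +0.520.
E° = +0.520 / 1 = +0.520 V.

+0.520 V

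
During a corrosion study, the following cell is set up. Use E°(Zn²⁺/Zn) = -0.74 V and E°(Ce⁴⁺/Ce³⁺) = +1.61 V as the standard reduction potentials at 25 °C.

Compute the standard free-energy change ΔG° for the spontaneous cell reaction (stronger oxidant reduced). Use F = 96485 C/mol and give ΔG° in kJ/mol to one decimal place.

Ce⁴⁺/Ce³⁺ (E° = +1.61 V) is the cathode; Zn²⁺/Zn (E° = -0.74 V) is the anode, so E°cell = +2.35 V.
Balancing electrons gives n = 2 (lcm of 1 and 2).
ΔG° = −nFE° = −(2)(96485)(+2.35) = -453,480 J = -453.5 kJ/mol.

-453.5 kJ/mol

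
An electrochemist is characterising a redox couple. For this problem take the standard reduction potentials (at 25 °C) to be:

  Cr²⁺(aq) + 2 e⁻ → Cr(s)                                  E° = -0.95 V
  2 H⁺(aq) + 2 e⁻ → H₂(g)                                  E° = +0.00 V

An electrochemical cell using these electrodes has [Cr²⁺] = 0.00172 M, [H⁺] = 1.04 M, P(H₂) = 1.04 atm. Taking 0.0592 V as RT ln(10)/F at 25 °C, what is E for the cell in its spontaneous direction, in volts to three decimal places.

H⁺/H₂ is the cathode (higher E°), Cr²⁺/Cr the anode: E°cell = +0.00 − (-0.95) = +0.95 V, n = 2.
Overall: 2 H⁺(aq) + Cr(s) → H₂(g) + Cr²⁺(aq)
Q = P(H₂)·[Cr²⁺] / ([H⁺]^2); log Q = -2.782.
E = E° − (0.0592/n) log Q = +0.95 − (0.0592/2)(-2.782) = +1.032 V.

+1.032 V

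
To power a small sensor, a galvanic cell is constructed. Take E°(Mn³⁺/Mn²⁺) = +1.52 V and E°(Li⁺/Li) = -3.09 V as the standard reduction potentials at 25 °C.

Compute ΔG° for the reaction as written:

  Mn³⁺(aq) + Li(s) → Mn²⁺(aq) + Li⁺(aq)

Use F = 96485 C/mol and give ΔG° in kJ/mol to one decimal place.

-444.8 kJ/mol

As written, Mn³⁺/Mn²⁺ is reduced (cathode) and Li⁺/Li is oxidised (anode), so E°cell = (+1.52) − (-3.09) = +4.61 V.
Balancing electrons gives n = 1.
ΔG° = −nFE° = −(1)(96485)(+4.61) = -444,796 J = -444.8 kJ/mol.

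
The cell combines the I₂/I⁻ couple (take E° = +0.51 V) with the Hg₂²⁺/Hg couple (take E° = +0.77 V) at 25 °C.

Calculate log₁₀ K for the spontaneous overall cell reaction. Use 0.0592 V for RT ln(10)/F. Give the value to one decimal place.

Cathode: Hg₂²⁺/Hg; anode: I₂/I⁻. E°cell = +0.26 V, n = 2.
log K = nE°cell / 0.0592 = (2)(+0.26) / 0.0592 = 8.8.

8.8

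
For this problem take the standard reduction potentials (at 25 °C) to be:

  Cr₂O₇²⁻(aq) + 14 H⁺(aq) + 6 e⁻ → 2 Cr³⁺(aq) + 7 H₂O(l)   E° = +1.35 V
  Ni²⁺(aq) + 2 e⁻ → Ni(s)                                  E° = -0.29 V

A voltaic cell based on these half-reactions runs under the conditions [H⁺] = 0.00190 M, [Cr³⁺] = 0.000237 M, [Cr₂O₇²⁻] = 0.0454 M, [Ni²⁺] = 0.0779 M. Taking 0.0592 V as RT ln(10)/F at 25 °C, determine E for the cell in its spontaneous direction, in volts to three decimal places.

Cr₂O₇²⁻/Cr³⁺ is the cathode (higher E°), Ni²⁺/Ni the anode: E°cell = +1.35 − (-0.29) = +1.64 V, n = 6.
Overall: Cr₂O₇²⁻(aq) + 14 H⁺(aq) + 3 Ni(s) → 2 Cr³⁺(aq) + 7 H₂O(l) + 3 Ni²⁺(aq)
Q = [Cr³⁺]^2·[Ni²⁺]^3 / ([Cr₂O₇²⁻]·[H⁺]^14); log Q = 28.865.
E = E° − (0.0592/n) log Q = +1.64 − (0.0592/6)(28.865) = +1.355 V.

+1.355 V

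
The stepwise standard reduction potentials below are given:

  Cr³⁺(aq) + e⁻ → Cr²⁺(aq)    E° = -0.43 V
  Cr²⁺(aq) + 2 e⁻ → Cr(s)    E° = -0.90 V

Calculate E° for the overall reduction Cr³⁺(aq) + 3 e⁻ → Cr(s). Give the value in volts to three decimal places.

-0.743 V

Adding the free-energy changes (−nFE°) of the two steps gives −n₃FE°₃ = −n₁FE°₁ − n₂FE°₂.
E°₃ = (1×-0.43 + 2×-0.90) / 3 = (-2.230) / 3 = -0.743 V.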